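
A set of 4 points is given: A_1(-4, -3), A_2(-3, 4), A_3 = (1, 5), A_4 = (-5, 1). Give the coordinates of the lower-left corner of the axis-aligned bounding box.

x-range [-5, 1], y-range [-3, 5].
The lower-left corner is (-5, -3).

(-5, -3)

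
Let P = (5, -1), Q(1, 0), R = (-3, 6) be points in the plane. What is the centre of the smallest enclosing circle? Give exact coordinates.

Side lengths²: PQ² = 17, PR² = 113, QR² = 52.
Since PR² = 113 ≥ 52 + 17 = 69, the angle opposite PR is not acute, so the smallest enclosing circle has PR as diameter.
Centre = midpoint of PR = (1, 2.5), r² = 113/4 = 28.25.
Centre = (1, 2.5).

(1, 2.5)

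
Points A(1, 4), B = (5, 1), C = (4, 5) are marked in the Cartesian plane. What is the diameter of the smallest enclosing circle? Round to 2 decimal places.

Side lengths²: AB² = 25, AC² = 10, BC² = 17.
Since AB² = 25 < 17 + 10 = 27, the triangle is acute, so the smallest enclosing circle is the circumcircle.
Circumcentre = (81/26, 69/26), r² = 2125/338.
Diameter = 2r = 2√(2125/338) ≈ 5.01.

5.01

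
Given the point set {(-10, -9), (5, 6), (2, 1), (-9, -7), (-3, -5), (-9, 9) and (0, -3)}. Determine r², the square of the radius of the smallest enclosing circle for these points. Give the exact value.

By Welzl's lemma the MEC is supported by two points (diametrically opposite) or three points (on a circumcircle).
The minimum enclosing circle is determined by three boundary points: (-10, -9), (5, 6), (-9, 9).
Their circumcentre is (-125/34, -11/34) with r² = 66625/578.
The farthest remaining point (-9, -7) is at distance² 42145/578 ≤ 66625/578.

66625/578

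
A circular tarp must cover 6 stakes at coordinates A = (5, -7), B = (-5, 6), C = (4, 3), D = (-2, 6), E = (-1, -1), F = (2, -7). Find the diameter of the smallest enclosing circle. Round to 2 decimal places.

16.40

The minimum enclosing circle of a finite set is fixed by two of the points (as a diameter) or three (as a circumcircle).
The farthest pair is A–B with squared distance 269. The circle on this segment as diameter has centre (0, -0.5) and r² = 269/4 = 67.25.
Check C: distance² to centre = 28.25 ≤ 67.25, so it lies inside.
All remaining points lie in this disk, and no smaller disk contains both endpoints, so this is the minimum enclosing circle.
Diameter = 2r = 2√(67.25) ≈ 16.40.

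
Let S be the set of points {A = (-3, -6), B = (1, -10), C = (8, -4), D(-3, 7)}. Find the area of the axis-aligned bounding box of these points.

187

x ranges over [-3, 8], width 11.
y ranges over [-10, 7], height 17.
Area = 11 × 17 = 187.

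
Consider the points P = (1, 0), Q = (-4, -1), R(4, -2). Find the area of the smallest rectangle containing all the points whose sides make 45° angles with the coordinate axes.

31.5

In coordinates u = x + y, v = x − y the rectangle is axis-aligned; the map (x,y)→(u,v) scales areas by 2.
u-values: 1, -5, 2; range = 2 − (-5) = 7.
v-values: 1, -3, 6; range = 6 − (-3) = 9.
Area = (7 × 9) / 2 = 31.5.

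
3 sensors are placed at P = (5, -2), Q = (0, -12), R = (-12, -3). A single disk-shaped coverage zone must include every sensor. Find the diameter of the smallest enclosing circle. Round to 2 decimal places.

Side lengths²: PQ² = 125, PR² = 290, QR² = 225.
Since PR² = 290 < 225 + 125 = 350, the triangle is acute, so the smallest enclosing circle is the circumcircle.
Circumcentre = (-75/22, -89/22), r² = 18125/242.
Diameter = 2r = 2√(18125/242) ≈ 17.31.

17.31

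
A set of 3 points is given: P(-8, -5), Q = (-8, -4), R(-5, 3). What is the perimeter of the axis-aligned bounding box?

Width = max x − min x = -5 − (-8) = 3.
Height = max y − min y = 3 − (-5) = 8.
Perimeter = 2(3 + 8) = 22.

22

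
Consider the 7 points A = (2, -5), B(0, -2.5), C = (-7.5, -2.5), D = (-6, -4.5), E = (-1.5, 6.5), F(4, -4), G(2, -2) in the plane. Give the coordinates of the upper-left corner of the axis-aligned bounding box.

(-7.5, 6.5)

x-range [-7.5, 4], y-range [-5, 6.5].
The upper-left corner is (-7.5, 6.5).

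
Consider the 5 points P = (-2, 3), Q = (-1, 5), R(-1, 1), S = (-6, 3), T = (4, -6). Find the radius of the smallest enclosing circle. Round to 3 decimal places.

6.727

The farthest pair is S–T with squared distance 181. The circle on this segment as diameter has centre (-1, -1.5) and r² = 181/4 = 45.25.
Check P: distance² to centre = 21.25 ≤ 45.25, so it lies inside.
All remaining points lie in this disk, and no smaller disk contains both endpoints, so this is the minimum enclosing circle.
r = √(45.25) ≈ 6.727.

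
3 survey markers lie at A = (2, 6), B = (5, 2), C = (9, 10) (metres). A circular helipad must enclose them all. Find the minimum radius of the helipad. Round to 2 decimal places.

Side lengths²: AB² = 25, AC² = 65, BC² = 80.
Since BC² = 80 < 65 + 25 = 90, the triangle is acute, so the smallest enclosing circle is the circumcircle.
Circumcentre = (6.5, 6.25), r² = 20.3125.
r = √(20.3125) ≈ 4.51.

4.51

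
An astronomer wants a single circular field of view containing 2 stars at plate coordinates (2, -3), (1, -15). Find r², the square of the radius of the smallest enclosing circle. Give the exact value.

The smallest circle enclosing two points has them as diameter endpoints.
Centre = midpoint = (1.5, -9); r² = |(2, -3)−(1, -15)|²/4 = 145/4 = 36.25.

36.25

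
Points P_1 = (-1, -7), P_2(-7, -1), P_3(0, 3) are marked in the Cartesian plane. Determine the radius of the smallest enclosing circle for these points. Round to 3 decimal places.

Side lengths²: P_1P_2² = 72, P_1P_3² = 101, P_2P_3² = 65.
Since P_1P_3² = 101 < 72 + 65 = 137, the triangle is acute, so the smallest enclosing circle is the circumcircle.
Circumcentre = (-41/22, -41/22), r² = 6565/242.
r = √(6565/242) ≈ 5.208.

5.208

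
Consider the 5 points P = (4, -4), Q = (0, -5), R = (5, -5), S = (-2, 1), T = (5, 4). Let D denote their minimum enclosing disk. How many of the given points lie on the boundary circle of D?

3

A smallest enclosing disk is always determined by at most three of the input points on its boundary.
The farthest pair is Q–T with squared distance 106. The circle on this segment as diameter has centre (2.5, -0.5) and r² = 106/4 = 26.5.
Check P: distance² to centre = 14.5 ≤ 26.5, so it lies inside.
All remaining points lie in this disk, and no smaller disk contains both endpoints, so this is the minimum enclosing circle.
The points at distance exactly r from the centre are Q, R, T — 3 points.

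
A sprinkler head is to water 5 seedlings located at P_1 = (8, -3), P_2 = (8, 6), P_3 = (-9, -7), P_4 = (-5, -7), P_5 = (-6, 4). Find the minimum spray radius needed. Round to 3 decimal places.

The farthest pair is P_2–P_3 with squared distance 458. The circle on this segment as diameter has centre (-0.5, -0.5) and r² = 458/4 = 114.5.
Check P_1: distance² to centre = 78.5 ≤ 114.5, so it lies inside.
All remaining points lie in this disk, and no smaller disk contains both endpoints, so this is the minimum enclosing circle.
r = √(114.5) ≈ 10.700.

10.700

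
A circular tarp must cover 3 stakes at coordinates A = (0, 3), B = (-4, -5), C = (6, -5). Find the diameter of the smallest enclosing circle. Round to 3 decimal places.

11.180

Side lengths²: AB² = 80, AC² = 100, BC² = 100.
Since BC² = 100 < 100 + 80 = 180, the triangle is acute, so the smallest enclosing circle is the circumcircle.
Circumcentre = (1, -2.5), r² = 31.25.
Diameter = 2r = 2√(31.25) ≈ 11.180.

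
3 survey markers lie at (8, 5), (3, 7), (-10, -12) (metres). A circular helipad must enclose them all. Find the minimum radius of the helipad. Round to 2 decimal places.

12.38

Call the three points A, B, C in the order given.
Side lengths²: AB² = 29, AC² = 613, BC² = 530.
Since AC² = 613 ≥ 530 + 29 = 559, the angle opposite AC is not acute, so the smallest enclosing circle has AC as diameter.
Centre = midpoint of AC = (-1, -3.5), r² = 613/4 = 153.25.
r = √(153.25) ≈ 12.38.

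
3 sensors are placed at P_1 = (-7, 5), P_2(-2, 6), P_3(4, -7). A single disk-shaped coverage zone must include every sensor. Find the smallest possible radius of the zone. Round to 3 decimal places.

8.139

Side lengths²: P_1P_2² = 26, P_1P_3² = 265, P_2P_3² = 205.
Since P_1P_3² = 265 ≥ 205 + 26 = 231, the angle opposite P_1P_3 is not acute, so the smallest enclosing circle has P_1P_3 as diameter.
Centre = midpoint of P_1P_3 = (-1.5, -1), r² = 265/4 = 66.25.
r = √(66.25) ≈ 8.139.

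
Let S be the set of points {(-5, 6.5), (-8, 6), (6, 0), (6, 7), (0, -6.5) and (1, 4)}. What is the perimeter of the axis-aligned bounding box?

55

Width = max x − min x = 6 − (-8) = 14.
Height = max y − min y = 7 − (-6.5) = 13.5.
Perimeter = 2(14 + 13.5) = 55.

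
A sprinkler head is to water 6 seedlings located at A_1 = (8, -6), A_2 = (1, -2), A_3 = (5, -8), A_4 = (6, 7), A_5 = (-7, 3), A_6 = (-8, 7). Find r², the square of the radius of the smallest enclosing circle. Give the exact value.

106.25

The farthest pair is A_1–A_6 with squared distance 425. The circle on this segment as diameter has centre (0, 0.5) and r² = 425/4 = 106.25.
Check A_2: distance² to centre = 7.25 ≤ 106.25, so it lies inside.
All remaining points lie in this disk, and no smaller disk contains both endpoints, so this is the minimum enclosing circle.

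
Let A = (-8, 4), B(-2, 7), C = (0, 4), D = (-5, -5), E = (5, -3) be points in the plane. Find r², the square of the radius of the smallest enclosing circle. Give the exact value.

By Welzl's lemma the MEC is supported by two points (diametrically opposite) or three points (on a circumcircle).
The farthest pair is A–E with squared distance 218. The circle on this segment as diameter has centre (-1.5, 0.5) and r² = 218/4 = 54.5.
Check B: distance² to centre = 42.5 ≤ 54.5, so it lies inside.
All remaining points lie in this disk, and no smaller disk contains both endpoints, so this is the minimum enclosing circle.

54.5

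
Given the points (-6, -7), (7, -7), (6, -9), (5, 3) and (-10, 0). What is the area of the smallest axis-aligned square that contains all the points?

289

The bounding box has width 17 and height 12.
An axis-aligned square enclosing the set must have side ≥ max(width, height).
So the minimum side is max(17, 12) = 17.
Area = 17² = 289.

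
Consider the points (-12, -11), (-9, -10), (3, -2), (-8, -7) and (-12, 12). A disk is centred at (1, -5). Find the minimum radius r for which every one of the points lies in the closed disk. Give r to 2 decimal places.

The required radius is the distance from (1, -5) to the farthest point.
Squared distances: 205, 125, 13, 85, 458.
Maximum is 458, attained at (-12, 12).
r = √458 ≈ 21.40.

21.40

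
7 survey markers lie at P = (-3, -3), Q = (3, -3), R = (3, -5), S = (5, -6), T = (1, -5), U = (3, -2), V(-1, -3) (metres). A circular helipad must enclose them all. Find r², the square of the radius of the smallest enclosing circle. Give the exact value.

A smallest enclosing disk is always determined by at most three of the input points on its boundary.
The farthest pair is P–S with squared distance 73. The circle on this segment as diameter has centre (1, -4.5) and r² = 73/4 = 18.25.
Check Q: distance² to centre = 6.25 ≤ 18.25, so it lies inside.
All remaining points lie in this disk, and no smaller disk contains both endpoints, so this is the minimum enclosing circle.

18.25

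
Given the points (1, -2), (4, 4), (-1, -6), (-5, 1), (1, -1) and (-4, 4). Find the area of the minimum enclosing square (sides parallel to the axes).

The bounding box has width 9 and height 10.
An axis-aligned square enclosing the set must have side ≥ max(width, height).
So the minimum side is max(9, 10) = 10.
Area = 10² = 100.

100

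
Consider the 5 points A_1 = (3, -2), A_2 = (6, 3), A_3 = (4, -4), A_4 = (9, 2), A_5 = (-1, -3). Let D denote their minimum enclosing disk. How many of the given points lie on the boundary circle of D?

The farthest pair is A_4–A_5 with squared distance 125. The circle on this segment as diameter has centre (4, -0.5) and r² = 125/4 = 31.25.
Check A_1: distance² to centre = 3.25 ≤ 31.25, so it lies inside.
All remaining points lie in this disk, and no smaller disk contains both endpoints, so this is the minimum enclosing circle.
The points at distance exactly r from the centre are A_4, A_5 — 2 points.

2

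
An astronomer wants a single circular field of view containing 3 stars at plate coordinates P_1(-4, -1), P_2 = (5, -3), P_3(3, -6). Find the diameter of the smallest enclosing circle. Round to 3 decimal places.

9.224

Side lengths²: P_1P_2² = 85, P_1P_3² = 74, P_2P_3² = 13.
Since P_1P_2² = 85 < 74 + 13 = 87, the triangle is acute, so the smallest enclosing circle is the circumcircle.
Circumcentre = (29/62, -133/62), r² = 40885/1922.
Diameter = 2r = 2√(40885/1922) ≈ 9.224.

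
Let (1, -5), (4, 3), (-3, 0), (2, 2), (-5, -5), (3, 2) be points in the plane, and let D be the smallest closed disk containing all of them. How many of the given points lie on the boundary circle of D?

2

A smallest enclosing disk is always determined by at most three of the input points on its boundary.
The farthest pair is (4, 3)–(-5, -5) with squared distance 145. The circle on this segment as diameter has centre (-0.5, -1) and r² = 145/4 = 36.25.
Check (1, -5): distance² to centre = 18.25 ≤ 36.25, so it lies inside.
All remaining points lie in this disk, and no smaller disk contains both endpoints, so this is the minimum enclosing circle.
The points at distance exactly r from the centre are (4, 3), (-5, -5) — 2 points.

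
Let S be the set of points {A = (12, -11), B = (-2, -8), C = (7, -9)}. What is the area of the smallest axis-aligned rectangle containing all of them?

42

x ranges over [-2, 12], width 14.
y ranges over [-11, -8], height 3.
Area = 14 × 3 = 42.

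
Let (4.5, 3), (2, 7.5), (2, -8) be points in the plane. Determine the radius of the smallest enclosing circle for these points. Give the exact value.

7.75

Call the three points A, B, C in the order given.
Side lengths²: AB² = 26.5, AC² = 127.25, BC² = 240.25.
Since BC² = 240.25 ≥ 127.25 + 26.5 = 153.75, the angle opposite BC is not acute, so the smallest enclosing circle has BC as diameter.
Centre = midpoint of BC = (2, -0.25), r² = 240.25/4 = 60.0625.
r = √(60.0625) = 7.75.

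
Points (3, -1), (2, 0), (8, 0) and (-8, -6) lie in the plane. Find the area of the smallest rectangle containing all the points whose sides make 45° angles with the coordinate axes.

110

In coordinates u = x + y, v = x − y the rectangle is axis-aligned; the map (x,y)→(u,v) scales areas by 2.
u-values: 2, 2, 8, -14; range = 8 − (-14) = 22.
v-values: 4, 2, 8, -2; range = 8 − (-2) = 10.
Area = (22 × 10) / 2 = 110.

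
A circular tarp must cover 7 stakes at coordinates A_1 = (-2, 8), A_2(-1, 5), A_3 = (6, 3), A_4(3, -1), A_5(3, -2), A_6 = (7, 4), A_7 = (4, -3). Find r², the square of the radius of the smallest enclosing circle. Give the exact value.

By Welzl's lemma the MEC is supported by two points (diametrically opposite) or three points (on a circumcircle).
The farthest pair is A_1–A_7 with squared distance 157. The circle on this segment as diameter has centre (1, 2.5) and r² = 157/4 = 39.25.
Check A_2: distance² to centre = 10.25 ≤ 39.25, so it lies inside.
All remaining points lie in this disk, and no smaller disk contains both endpoints, so this is the minimum enclosing circle.

39.25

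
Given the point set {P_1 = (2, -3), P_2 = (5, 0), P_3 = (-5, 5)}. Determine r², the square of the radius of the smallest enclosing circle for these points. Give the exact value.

Side lengths²: P_1P_2² = 18, P_1P_3² = 113, P_2P_3² = 125.
Since P_2P_3² = 125 < 113 + 18 = 131, the triangle is acute, so the smallest enclosing circle is the circumcircle.
Circumcentre = (-1/6, 13/6), r² = 565/18.

565/18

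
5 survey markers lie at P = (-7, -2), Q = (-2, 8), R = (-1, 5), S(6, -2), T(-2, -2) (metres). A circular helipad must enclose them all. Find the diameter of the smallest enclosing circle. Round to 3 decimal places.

A smallest enclosing disk is always determined by at most three of the input points on its boundary.
The minimum enclosing circle is determined by three boundary points: P, Q, S.
Their circumcentre is (-0.5, 1) with r² = 51.25.
The farthest remaining point R is at distance² 16.25 ≤ 51.25.
Diameter = 2r = 2√(51.25) ≈ 14.318.

14.318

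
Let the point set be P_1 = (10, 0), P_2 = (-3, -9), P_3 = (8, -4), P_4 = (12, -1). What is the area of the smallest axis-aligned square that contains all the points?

The bounding box has width 15 and height 9.
An axis-aligned square enclosing the set must have side ≥ max(width, height).
So the minimum side is max(15, 9) = 15.
Area = 15² = 225.

225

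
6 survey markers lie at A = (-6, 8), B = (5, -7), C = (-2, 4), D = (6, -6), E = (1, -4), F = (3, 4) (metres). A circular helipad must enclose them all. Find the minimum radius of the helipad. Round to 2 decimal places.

9.30

A smallest enclosing disk is always determined by at most three of the input points on its boundary.
The farthest pair is A–B with squared distance 346. The circle on this segment as diameter has centre (-0.5, 0.5) and r² = 346/4 = 86.5.
Check C: distance² to centre = 14.5 ≤ 86.5, so it lies inside.
All remaining points lie in this disk, and no smaller disk contains both endpoints, so this is the minimum enclosing circle.
r = √(86.5) ≈ 9.30.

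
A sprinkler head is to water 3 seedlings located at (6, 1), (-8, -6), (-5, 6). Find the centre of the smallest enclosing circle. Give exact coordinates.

Call the three points A, B, C in the order given.
Side lengths²: AB² = 245, AC² = 146, BC² = 153.
Since AB² = 245 < 153 + 146 = 299, the triangle is acute, so the smallest enclosing circle is the circumcircle.
Circumcentre = (-23/14, -17/14), r² = 6205/98.
Centre = (-23/14, -17/14).

(-23/14, -17/14)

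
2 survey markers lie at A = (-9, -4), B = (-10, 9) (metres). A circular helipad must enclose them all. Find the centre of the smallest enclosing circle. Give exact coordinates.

The smallest circle enclosing two points has them as diameter endpoints.
Centre = midpoint = (-9.5, 2.5); r² = |AB|²/4 = 170/4 = 42.5.
Centre = (-9.5, 2.5).

(-9.5, 2.5)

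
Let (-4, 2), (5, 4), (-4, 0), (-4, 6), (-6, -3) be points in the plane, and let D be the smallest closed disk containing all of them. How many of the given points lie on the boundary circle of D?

The farthest pair is (5, 4)–(-6, -3) with squared distance 170. The circle on this segment as diameter has centre (-0.5, 0.5) and r² = 170/4 = 42.5.
Check (-4, 2): distance² to centre = 14.5 ≤ 42.5, so it lies inside.
All remaining points lie in this disk, and no smaller disk contains both endpoints, so this is the minimum enclosing circle.
The points at distance exactly r from the centre are (5, 4), (-4, 6), (-6, -3) — 3 points.

3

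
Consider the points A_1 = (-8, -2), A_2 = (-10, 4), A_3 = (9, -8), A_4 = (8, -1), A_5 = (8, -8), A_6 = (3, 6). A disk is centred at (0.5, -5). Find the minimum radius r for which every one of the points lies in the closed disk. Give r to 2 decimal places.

The required radius is the distance from (0.5, -5) to the farthest point.
Squared distances: 81.25, 191.25, 81.25, 72.25, 65.25, 127.25.
Maximum is 191.25, attained at A_2.
r = √(191.25) ≈ 13.83.

13.83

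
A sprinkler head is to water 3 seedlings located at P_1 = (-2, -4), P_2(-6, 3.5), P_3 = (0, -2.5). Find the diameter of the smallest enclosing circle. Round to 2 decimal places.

8.59

Side lengths²: P_1P_2² = 72.25, P_1P_3² = 6.25, P_2P_3² = 72.
Since P_1P_2² = 72.25 < 72 + 6.25 = 78.25, the triangle is acute, so the smallest enclosing circle is the circumcircle.
Circumcentre = (-97/28, 1/28), r² = 7225/392.
Diameter = 2r = 2√(7225/392) ≈ 8.59.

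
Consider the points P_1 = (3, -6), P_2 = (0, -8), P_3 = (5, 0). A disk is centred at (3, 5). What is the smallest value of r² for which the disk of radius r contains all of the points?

The required radius is the distance from (3, 5) to the farthest point.
Squared distances: 121, 178, 29.
Maximum is 178, attained at P_2.

178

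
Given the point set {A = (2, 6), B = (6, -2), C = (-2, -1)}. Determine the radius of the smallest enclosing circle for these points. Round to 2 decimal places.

4.84

Side lengths²: AB² = 80, AC² = 65, BC² = 65.
Since AB² = 80 < 65 + 65 = 130, the triangle is acute, so the smallest enclosing circle is the circumcircle.
Circumcentre = (7/3, 7/6), r² = 845/36.
r = √(845/36) ≈ 4.84.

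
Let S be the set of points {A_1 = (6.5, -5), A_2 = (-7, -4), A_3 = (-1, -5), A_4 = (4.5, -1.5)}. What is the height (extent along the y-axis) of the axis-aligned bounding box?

3.5

max y = -1.5, min y = -5, so height = 3.5.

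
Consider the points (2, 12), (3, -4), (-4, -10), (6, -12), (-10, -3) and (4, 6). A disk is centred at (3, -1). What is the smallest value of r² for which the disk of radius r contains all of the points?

The required radius is the distance from (3, -1) to the farthest point.
Squared distances: 170, 9, 130, 130, 173, 50.
Maximum is 173, attained at (-10, -3).

173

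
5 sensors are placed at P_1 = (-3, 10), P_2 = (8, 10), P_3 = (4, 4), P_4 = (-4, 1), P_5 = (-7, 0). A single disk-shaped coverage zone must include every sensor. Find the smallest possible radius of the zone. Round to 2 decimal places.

The farthest pair is P_2–P_5 with squared distance 325. The circle on this segment as diameter has centre (0.5, 5) and r² = 325/4 = 81.25.
Check P_1: distance² to centre = 37.25 ≤ 81.25, so it lies inside.
All remaining points lie in this disk, and no smaller disk contains both endpoints, so this is the minimum enclosing circle.
r = √(81.25) ≈ 9.01.

9.01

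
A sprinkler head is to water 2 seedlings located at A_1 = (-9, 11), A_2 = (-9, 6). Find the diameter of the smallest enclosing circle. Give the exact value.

The smallest circle enclosing two points has them as diameter endpoints.
Centre = midpoint = (-9, 8.5); r² = |A_1A_2|²/4 = 25/4 = 6.25.
Diameter = 2r = 2√(6.25) = 5.

5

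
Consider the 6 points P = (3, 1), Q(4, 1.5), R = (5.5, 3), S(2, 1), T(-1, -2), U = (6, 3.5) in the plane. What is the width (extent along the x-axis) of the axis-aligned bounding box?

max x = 6, min x = -1, so width = 7.

7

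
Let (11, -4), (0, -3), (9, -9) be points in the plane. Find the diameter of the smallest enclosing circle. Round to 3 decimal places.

Call the three points A, B, C in the order given.
Side lengths²: AB² = 122, AC² = 29, BC² = 117.
Since AB² = 122 < 117 + 29 = 146, the triangle is acute, so the smallest enclosing circle is the circumcircle.
Circumcentre = (205/38, -177/38), r² = 22997/722.
Diameter = 2r = 2√(22997/722) ≈ 11.287.

11.287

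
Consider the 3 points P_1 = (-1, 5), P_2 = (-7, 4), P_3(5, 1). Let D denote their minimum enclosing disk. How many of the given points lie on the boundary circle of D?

2

Side lengths²: P_1P_2² = 37, P_1P_3² = 52, P_2P_3² = 153.
Since P_2P_3² = 153 ≥ 52 + 37 = 89, the angle opposite P_2P_3 is not acute, so the smallest enclosing circle has P_2P_3 as diameter.
Centre = midpoint of P_2P_3 = (-1, 2.5), r² = 153/4 = 38.25.
The points at distance exactly r from the centre are P_2, P_3 — 2 points.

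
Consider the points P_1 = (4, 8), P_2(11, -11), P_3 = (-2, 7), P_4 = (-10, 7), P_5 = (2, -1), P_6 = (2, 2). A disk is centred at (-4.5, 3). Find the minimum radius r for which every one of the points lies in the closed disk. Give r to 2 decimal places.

The required radius is the distance from (-4.5, 3) to the farthest point.
Squared distances: 97.25, 436.25, 22.25, 46.25, 58.25, 43.25.
Maximum is 436.25, attained at P_2.
r = √(436.25) ≈ 20.89.

20.89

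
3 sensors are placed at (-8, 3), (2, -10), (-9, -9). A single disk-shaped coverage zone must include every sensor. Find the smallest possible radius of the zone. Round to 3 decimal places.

Call the three points A, B, C in the order given.
Side lengths²: AB² = 269, AC² = 145, BC² = 122.
Since AB² = 269 ≥ 145 + 122 = 267, the angle opposite AB is not acute, so the smallest enclosing circle has AB as diameter.
Centre = midpoint of AB = (-3, -3.5), r² = 269/4 = 67.25.
r = √(67.25) ≈ 8.201.

8.201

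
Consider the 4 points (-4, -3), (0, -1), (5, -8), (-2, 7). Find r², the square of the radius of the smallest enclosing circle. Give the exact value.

The minimum enclosing circle of a finite set is fixed by two of the points (as a diameter) or three (as a circumcircle).
The farthest pair is (5, -8)–(-2, 7) with squared distance 274. The circle on this segment as diameter has centre (1.5, -0.5) and r² = 274/4 = 68.5.
Check (-4, -3): distance² to centre = 36.5 ≤ 68.5, so it lies inside.
All remaining points lie in this disk, and no smaller disk contains both endpoints, so this is the minimum enclosing circle.

68.5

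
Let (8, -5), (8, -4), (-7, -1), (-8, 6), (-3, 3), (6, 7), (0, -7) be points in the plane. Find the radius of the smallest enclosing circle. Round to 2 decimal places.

The farthest pair is (8, -5)–(-8, 6) with squared distance 377. The circle on this segment as diameter has centre (0, 0.5) and r² = 377/4 = 94.25.
Check (8, -4): distance² to centre = 84.25 ≤ 94.25, so it lies inside.
All remaining points lie in this disk, and no smaller disk contains both endpoints, so this is the minimum enclosing circle.
r = √(94.25) ≈ 9.71.

9.71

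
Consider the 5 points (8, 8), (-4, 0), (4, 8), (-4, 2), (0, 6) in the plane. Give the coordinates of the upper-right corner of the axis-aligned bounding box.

x-range [-4, 8], y-range [0, 8].
The upper-right corner is (8, 8).

(8, 8)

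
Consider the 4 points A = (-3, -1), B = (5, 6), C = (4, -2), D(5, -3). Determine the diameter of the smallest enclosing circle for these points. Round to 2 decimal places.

10.96

By Welzl's lemma the MEC is supported by two points (diametrically opposite) or three points (on a circumcircle).
The minimum enclosing circle is determined by three boundary points: A, B, D.
Their circumcentre is (1.875, 1.5) with r² = 30.015625.
The farthest remaining point C is at distance² 16.765625 ≤ 30.015625.
Diameter = 2r = 2√(30.015625) ≈ 10.96.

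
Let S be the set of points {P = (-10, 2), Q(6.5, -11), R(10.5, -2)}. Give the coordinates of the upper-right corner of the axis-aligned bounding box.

x-range [-10, 10.5], y-range [-11, 2].
The upper-right corner is (10.5, 2).

(10.5, 2)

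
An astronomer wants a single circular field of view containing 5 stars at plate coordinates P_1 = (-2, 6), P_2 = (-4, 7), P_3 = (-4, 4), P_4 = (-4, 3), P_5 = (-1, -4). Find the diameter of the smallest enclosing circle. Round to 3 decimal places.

11.402

By Welzl's lemma the MEC is supported by two points (diametrically opposite) or three points (on a circumcircle).
The farthest pair is P_2–P_5 with squared distance 130. The circle on this segment as diameter has centre (-2.5, 1.5) and r² = 130/4 = 32.5.
Check P_1: distance² to centre = 20.5 ≤ 32.5, so it lies inside.
All remaining points lie in this disk, and no smaller disk contains both endpoints, so this is the minimum enclosing circle.
Diameter = 2r = 2√(32.5) ≈ 11.402.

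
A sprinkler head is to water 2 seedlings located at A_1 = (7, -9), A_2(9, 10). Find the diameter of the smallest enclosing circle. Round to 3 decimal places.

19.105

The smallest circle enclosing two points has them as diameter endpoints.
Centre = midpoint = (8, 0.5); r² = |A_1A_2|²/4 = 365/4 = 91.25.
Diameter = 2r = 2√(91.25) ≈ 19.105.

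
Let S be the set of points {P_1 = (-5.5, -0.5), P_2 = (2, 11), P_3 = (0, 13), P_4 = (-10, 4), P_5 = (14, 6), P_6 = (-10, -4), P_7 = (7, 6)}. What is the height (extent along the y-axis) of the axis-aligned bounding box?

max y = 13, min y = -4, so height = 17.

17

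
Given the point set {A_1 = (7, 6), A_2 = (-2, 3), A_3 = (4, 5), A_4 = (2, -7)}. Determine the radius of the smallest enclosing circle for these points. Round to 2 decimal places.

A smallest enclosing disk is always determined by at most three of the input points on its boundary.
The minimum enclosing circle is determined by three boundary points: A_1, A_2, A_4.
Their circumcentre is (70/17, -6/17) with r² = 14065/289.
The farthest remaining point A_3 is at distance² 8285/289 ≤ 14065/289.
r = √(14065/289) ≈ 6.98.

6.98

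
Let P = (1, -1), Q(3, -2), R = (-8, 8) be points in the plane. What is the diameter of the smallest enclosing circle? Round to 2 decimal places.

Side lengths²: PQ² = 5, PR² = 162, QR² = 221.
Since QR² = 221 ≥ 162 + 5 = 167, the angle opposite QR is not acute, so the smallest enclosing circle has QR as diameter.
Centre = midpoint of QR = (-2.5, 3), r² = 221/4 = 55.25.
Diameter = 2r = 2√(55.25) ≈ 14.87.

14.87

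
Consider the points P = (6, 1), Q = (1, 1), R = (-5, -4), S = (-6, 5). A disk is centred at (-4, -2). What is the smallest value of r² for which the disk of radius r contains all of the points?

The required radius is the distance from (-4, -2) to the farthest point.
Squared distances: 109, 34, 5, 53.
Maximum is 109, attained at P.

109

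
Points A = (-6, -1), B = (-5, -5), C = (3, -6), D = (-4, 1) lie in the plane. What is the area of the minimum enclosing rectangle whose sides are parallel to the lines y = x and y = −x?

In coordinates u = x + y, v = x − y the rectangle is axis-aligned; the map (x,y)→(u,v) scales areas by 2.
u-values: -7, -10, -3, -3; range = -3 − (-10) = 7.
v-values: -5, 0, 9, -5; range = 9 − (-5) = 14.
Area = (7 × 14) / 2 = 49.

49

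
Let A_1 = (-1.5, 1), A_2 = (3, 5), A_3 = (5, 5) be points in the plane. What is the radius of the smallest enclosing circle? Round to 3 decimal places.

Side lengths²: A_1A_2² = 36.25, A_1A_3² = 58.25, A_2A_3² = 4.
Since A_1A_3² = 58.25 ≥ 36.25 + 4 = 40.25, the angle opposite A_1A_3 is not acute, so the smallest enclosing circle has A_1A_3 as diameter.
Centre = midpoint of A_1A_3 = (1.75, 3), r² = 58.25/4 = 14.5625.
r = √(14.5625) ≈ 3.816.

3.816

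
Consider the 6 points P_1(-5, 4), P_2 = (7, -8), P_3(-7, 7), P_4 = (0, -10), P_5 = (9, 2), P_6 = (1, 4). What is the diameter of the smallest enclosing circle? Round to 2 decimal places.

The minimum enclosing circle of a finite set is fixed by two of the points (as a diameter) or three (as a circumcircle).
The farthest pair is P_2–P_3 with squared distance 421. The circle on this segment as diameter has centre (0, -0.5) and r² = 421/4 = 105.25.
Check P_1: distance² to centre = 45.25 ≤ 105.25, so it lies inside.
All remaining points lie in this disk, and no smaller disk contains both endpoints, so this is the minimum enclosing circle.
Diameter = 2r = 2√(105.25) ≈ 20.52.

20.52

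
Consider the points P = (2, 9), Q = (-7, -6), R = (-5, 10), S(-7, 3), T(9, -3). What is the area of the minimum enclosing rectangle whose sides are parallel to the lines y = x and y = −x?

In coordinates u = x + y, v = x − y the rectangle is axis-aligned; the map (x,y)→(u,v) scales areas by 2.
u-values: 11, -13, 5, -4, 6; range = 11 − (-13) = 24.
v-values: -7, -1, -15, -10, 12; range = 12 − (-15) = 27.
Area = (24 × 27) / 2 = 324.

324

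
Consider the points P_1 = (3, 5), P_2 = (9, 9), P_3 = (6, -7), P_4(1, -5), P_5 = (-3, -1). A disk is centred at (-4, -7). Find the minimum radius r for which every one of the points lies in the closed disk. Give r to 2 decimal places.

20.62

The required radius is the distance from (-4, -7) to the farthest point.
Squared distances: 193, 425, 100, 29, 37.
Maximum is 425, attained at P_2.
r = √425 ≈ 20.62.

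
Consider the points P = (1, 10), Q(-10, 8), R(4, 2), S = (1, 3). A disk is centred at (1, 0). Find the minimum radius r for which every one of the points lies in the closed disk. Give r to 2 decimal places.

The required radius is the distance from (1, 0) to the farthest point.
Squared distances: 100, 185, 13, 9.
Maximum is 185, attained at Q.
r = √185 ≈ 13.60.

13.60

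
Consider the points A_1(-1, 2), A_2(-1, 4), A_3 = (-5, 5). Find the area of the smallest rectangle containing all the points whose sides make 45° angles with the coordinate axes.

In coordinates u = x + y, v = x − y the rectangle is axis-aligned; the map (x,y)→(u,v) scales areas by 2.
u-values: 1, 3, 0; range = 3 − 0 = 3.
v-values: -3, -5, -10; range = -3 − (-10) = 7.
Area = (3 × 7) / 2 = 10.5.

10.5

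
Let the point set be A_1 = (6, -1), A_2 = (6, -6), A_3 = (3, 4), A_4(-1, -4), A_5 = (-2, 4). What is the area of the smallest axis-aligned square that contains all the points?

The bounding box has width 8 and height 10.
An axis-aligned square enclosing the set must have side ≥ max(width, height).
So the minimum side is max(8, 10) = 10.
Area = 10² = 100.

100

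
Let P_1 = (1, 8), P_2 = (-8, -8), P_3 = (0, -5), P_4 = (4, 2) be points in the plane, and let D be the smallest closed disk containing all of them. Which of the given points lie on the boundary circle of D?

P_1, P_2

The minimum enclosing circle of a finite set is fixed by two of the points (as a diameter) or three (as a circumcircle).
The farthest pair is P_1–P_2 with squared distance 337. The circle on this segment as diameter has centre (-3.5, 0) and r² = 337/4 = 84.25.
Check P_3: distance² to centre = 37.25 ≤ 84.25, so it lies inside.
All remaining points lie in this disk, and no smaller disk contains both endpoints, so this is the minimum enclosing circle.
The points at distance exactly r from the centre are P_1, P_2 — 2 points.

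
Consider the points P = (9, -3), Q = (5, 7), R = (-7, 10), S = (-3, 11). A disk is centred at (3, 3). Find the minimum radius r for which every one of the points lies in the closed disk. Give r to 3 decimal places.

12.207

The required radius is the distance from (3, 3) to the farthest point.
Squared distances: 72, 20, 149, 100.
Maximum is 149, attained at R.
r = √149 ≈ 12.207.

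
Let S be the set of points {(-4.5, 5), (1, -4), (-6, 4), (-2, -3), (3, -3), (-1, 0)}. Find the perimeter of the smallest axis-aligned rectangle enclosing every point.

Width = max x − min x = 3 − (-6) = 9.
Height = max y − min y = 5 − (-4) = 9.
Perimeter = 2(9 + 9) = 36.

36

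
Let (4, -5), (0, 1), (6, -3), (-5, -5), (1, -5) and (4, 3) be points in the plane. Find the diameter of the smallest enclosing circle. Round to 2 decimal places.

12.16

A smallest enclosing disk is always determined by at most three of the input points on its boundary.
The minimum enclosing circle is determined by three boundary points: (6, -3), (-5, -5), (4, 3).
Their circumcentre is (1/14, -23/14) with r² = 3625/98.
The farthest remaining point (4, -5) is at distance² 2617/98 ≤ 3625/98.
Diameter = 2r = 2√(3625/98) ≈ 12.16.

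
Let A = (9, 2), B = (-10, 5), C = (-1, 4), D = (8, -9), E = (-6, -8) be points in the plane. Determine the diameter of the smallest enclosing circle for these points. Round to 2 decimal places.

The minimum enclosing circle of a finite set is fixed by two of the points (as a diameter) or three (as a circumcircle).
The farthest pair is B–D with squared distance 520. The circle on this segment as diameter has centre (-1, -2) and r² = 520/4 = 130.
Check A: distance² to centre = 116 ≤ 130, so it lies inside.
All remaining points lie in this disk, and no smaller disk contains both endpoints, so this is the minimum enclosing circle.
Diameter = 2r = 2√130 ≈ 22.80.

22.80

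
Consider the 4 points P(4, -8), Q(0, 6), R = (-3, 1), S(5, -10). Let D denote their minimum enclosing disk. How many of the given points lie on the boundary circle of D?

2

The minimum enclosing circle of a finite set is fixed by two of the points (as a diameter) or three (as a circumcircle).
The farthest pair is Q–S with squared distance 281. The circle on this segment as diameter has centre (2.5, -2) and r² = 281/4 = 70.25.
Check P: distance² to centre = 38.25 ≤ 70.25, so it lies inside.
All remaining points lie in this disk, and no smaller disk contains both endpoints, so this is the minimum enclosing circle.
The points at distance exactly r from the centre are Q, S — 2 points.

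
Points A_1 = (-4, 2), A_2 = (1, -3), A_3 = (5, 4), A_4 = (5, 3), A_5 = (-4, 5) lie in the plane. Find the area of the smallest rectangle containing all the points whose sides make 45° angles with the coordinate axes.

71.5

In coordinates u = x + y, v = x − y the rectangle is axis-aligned; the map (x,y)→(u,v) scales areas by 2.
u-values: -2, -2, 9, 8, 1; range = 9 − (-2) = 11.
v-values: -6, 4, 1, 2, -9; range = 4 − (-9) = 13.
Area = (11 × 13) / 2 = 71.5.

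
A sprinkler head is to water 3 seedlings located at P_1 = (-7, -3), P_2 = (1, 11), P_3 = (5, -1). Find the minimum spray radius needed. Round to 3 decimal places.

8.162

Side lengths²: P_1P_2² = 260, P_1P_3² = 148, P_2P_3² = 160.
Since P_1P_2² = 260 < 160 + 148 = 308, the triangle is acute, so the smallest enclosing circle is the circumcircle.
Circumcentre = (-36/19, 64/19), r² = 24050/361.
r = √(24050/361) ≈ 8.162.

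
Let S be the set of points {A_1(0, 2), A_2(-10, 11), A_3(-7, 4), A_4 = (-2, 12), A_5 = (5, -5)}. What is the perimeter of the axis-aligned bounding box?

Width = max x − min x = 5 − (-10) = 15.
Height = max y − min y = 12 − (-5) = 17.
Perimeter = 2(15 + 17) = 64.

64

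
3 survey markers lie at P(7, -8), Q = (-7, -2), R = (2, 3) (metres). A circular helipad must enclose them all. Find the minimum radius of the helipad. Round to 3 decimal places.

7.640

Side lengths²: PQ² = 232, PR² = 146, QR² = 106.
Since PQ² = 232 < 146 + 106 = 252, the triangle is acute, so the smallest enclosing circle is the circumcircle.
Circumcentre = (15/62, -275/62), r² = 112201/1922.
r = √(112201/1922) ≈ 7.640.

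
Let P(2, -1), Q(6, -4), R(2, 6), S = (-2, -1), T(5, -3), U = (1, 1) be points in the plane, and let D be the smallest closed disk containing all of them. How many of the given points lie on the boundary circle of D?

The minimum enclosing circle is determined by three boundary points: Q, R, S.
Their circumcentre is (217/68, 23/34) with r² = 137605/4624.
The farthest remaining point T is at distance² 77629/4624 ≤ 137605/4624.
The points at distance exactly r from the centre are Q, R, S — 3 points.

3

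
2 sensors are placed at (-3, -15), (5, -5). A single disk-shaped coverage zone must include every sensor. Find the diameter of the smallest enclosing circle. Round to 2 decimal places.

12.81

The smallest circle enclosing two points has them as diameter endpoints.
Centre = midpoint = (1, -10); r² = |(-3, -15)−(5, -5)|²/4 = 164/4 = 41.
Diameter = 2r = 2√41 ≈ 12.81.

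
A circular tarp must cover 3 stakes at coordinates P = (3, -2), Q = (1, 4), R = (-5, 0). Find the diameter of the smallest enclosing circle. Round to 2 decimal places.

Side lengths²: PQ² = 40, PR² = 68, QR² = 52.
Since PR² = 68 < 52 + 40 = 92, the triangle is acute, so the smallest enclosing circle is the circumcircle.
Circumcentre = (-8/11, 1/11), r² = 2210/121.
Diameter = 2r = 2√(2210/121) ≈ 8.55.

8.55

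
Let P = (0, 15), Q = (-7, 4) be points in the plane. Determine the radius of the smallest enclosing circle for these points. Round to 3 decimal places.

The smallest circle enclosing two points has them as diameter endpoints.
Centre = midpoint = (-3.5, 9.5); r² = |PQ|²/4 = 170/4 = 42.5.
r = √(42.5) ≈ 6.519.

6.519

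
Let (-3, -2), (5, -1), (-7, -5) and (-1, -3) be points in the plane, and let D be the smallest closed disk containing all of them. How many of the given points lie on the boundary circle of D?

2

A smallest enclosing disk is always determined by at most three of the input points on its boundary.
The farthest pair is (5, -1)–(-7, -5) with squared distance 160. The circle on this segment as diameter has centre (-1, -3) and r² = 160/4 = 40.
Check (-3, -2): distance² to centre = 5 ≤ 40, so it lies inside.
All remaining points lie in this disk, and no smaller disk contains both endpoints, so this is the minimum enclosing circle.
The points at distance exactly r from the centre are (5, -1), (-7, -5) — 2 points.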